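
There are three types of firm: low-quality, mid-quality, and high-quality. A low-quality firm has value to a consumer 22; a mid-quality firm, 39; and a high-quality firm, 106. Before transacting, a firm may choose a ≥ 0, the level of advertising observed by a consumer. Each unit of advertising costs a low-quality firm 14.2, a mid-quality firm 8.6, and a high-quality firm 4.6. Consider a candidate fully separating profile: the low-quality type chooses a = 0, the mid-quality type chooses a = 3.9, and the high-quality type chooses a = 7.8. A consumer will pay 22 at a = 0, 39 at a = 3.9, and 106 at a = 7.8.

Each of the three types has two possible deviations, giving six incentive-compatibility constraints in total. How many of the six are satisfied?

Low-quality (own payoff 22): to a=3.9 gives 39 − 14.2×3.9 = -16.38 → no gain ✓; to a=7.8 gives 106 − 14.2×7.8 = -4.76 → no gain ✓.
High-quality (own payoff 106 − 4.6×7.8 = 70.12): to a=0 gives 22 → no gain ✓; to a=3.9 gives 39 − 4.6×3.9 = 21.06 → no gain ✓.
Mid-quality (own payoff 39 − 8.6×3.9 = 5.46): to a=0 gives 22 → profitable ✗; to a=7.8 gives 106 − 8.6×7.8 = 38.92 → profitable ✗.
4 of the 6 constraints hold; not an equilibrium.

4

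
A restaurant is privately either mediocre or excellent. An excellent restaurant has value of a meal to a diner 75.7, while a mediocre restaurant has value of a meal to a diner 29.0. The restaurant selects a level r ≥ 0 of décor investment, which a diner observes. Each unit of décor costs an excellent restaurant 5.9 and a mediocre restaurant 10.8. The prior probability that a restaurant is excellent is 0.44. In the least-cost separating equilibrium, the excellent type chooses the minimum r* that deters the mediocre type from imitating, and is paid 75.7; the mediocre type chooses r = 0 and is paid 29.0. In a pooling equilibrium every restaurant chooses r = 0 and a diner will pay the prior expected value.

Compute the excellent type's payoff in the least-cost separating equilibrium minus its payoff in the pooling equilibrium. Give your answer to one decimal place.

0.6

Least-cost separating signal: r* solves 29.0 = 75.7 − 10.8·r*, so r* = (75.7 − 29.0)/10.8 ≈ 4.3241.
Excellent type's separating payoff: 75.7 − 5.9 × r* = 75.7 − 5.9 × (75.7 − 29.0)/10.8 = 75.7 − 275.53/10.8 ≈ 50.188.
Pooling payoff: 0.44 × 75.7 + 0.56 × 29.0 = 49.548.
Difference: 50.188 − 49.548 = 0.64, i.e. 0.6 to one decimal place.
The excellent type prefers to separate.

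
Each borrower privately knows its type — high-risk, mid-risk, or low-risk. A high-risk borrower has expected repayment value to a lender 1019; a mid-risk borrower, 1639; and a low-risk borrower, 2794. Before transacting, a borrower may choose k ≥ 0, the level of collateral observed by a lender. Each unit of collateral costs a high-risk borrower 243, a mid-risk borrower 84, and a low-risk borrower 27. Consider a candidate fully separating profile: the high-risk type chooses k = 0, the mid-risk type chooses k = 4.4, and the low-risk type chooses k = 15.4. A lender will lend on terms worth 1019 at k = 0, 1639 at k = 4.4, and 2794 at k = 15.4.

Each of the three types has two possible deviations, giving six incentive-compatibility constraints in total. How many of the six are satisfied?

Mid-risk (own payoff 1639 − 84×4.4 = 1269.4): to k=0 gives 1019 → no gain ✓; to k=15.4 gives 2794 − 84×15.4 = 1500.4 → profitable ✗.
Low-risk (own payoff 2794 − 27×15.4 = 2378.2): to k=0 gives 1019 → no gain ✓; to k=4.4 gives 1639 − 27×4.4 = 1520.2 → no gain ✓.
High-risk (own payoff 1019): to k=4.4 gives 1639 − 243×4.4 = 569.8 → no gain ✓; to k=15.4 gives 2794 − 243×15.4 = -948.2 → no gain ✓.
5 of the 6 constraints hold; not an equilibrium.

5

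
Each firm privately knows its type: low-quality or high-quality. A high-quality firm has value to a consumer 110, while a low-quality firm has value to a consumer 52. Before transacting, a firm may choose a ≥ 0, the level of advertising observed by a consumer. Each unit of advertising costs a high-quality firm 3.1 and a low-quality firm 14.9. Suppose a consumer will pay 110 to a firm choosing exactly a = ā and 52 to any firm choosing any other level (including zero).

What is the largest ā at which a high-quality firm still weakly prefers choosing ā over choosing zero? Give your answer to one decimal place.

18.7

Choosing ā yields the high-quality type 110 − 3.1·ā; choosing zero yields 52.
The high-quality type is indifferent at 110 − 3.1·ā = 52, i.e. ā = (110 − 52) / 3.1 ≈ 18.7.
For any ā above 18.7 the high-quality type would rather pool at zero, so separation collapses.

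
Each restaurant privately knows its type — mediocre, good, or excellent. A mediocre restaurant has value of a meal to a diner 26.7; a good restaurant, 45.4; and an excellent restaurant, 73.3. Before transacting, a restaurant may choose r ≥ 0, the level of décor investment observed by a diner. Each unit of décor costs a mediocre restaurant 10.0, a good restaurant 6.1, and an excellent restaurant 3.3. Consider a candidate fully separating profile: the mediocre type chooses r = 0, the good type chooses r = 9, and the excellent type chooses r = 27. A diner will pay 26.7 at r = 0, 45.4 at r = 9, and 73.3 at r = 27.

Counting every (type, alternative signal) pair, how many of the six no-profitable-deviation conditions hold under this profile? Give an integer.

3

Excellent (own payoff 73.3 − 3.3×27 = -15.8): to r=0 gives 26.7 → profitable ✗; to r=9 gives 45.4 − 3.3×9 = 15.7 → profitable ✗.
Mediocre (own payoff 26.7): to r=9 gives 45.4 − 10.0×9 = -44.6 → no gain ✓; to r=27 gives 73.3 − 10.0×27 = -196.7 → no gain ✓.
Good (own payoff 45.4 − 6.1×9 = -9.5): to r=0 gives 26.7 → profitable ✗; to r=27 gives 73.3 − 6.1×27 = -91.4 → no gain ✓.
3 of the 6 constraints hold; not an equilibrium.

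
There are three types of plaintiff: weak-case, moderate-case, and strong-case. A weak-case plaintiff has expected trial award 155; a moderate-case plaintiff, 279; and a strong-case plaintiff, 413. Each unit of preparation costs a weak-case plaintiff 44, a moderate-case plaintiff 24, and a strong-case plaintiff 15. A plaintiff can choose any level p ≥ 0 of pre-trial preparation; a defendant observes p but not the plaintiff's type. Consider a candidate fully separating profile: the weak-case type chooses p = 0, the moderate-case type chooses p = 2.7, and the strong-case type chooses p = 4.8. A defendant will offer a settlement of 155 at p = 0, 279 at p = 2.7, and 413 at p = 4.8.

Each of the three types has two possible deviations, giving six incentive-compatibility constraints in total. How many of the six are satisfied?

3

Moderate-case (own payoff 279 − 24×2.7 = 214.2): to p=0 gives 155 → no gain ✓; to p=4.8 gives 413 − 24×4.8 = 297.8 → profitable ✗.
Strong-case (own payoff 413 − 15×4.8 = 341): to p=0 gives 155 → no gain ✓; to p=2.7 gives 279 − 15×2.7 = 238.5 → no gain ✓.
Weak-case (own payoff 155): to p=2.7 gives 279 − 44×2.7 = 160.2 → profitable ✗; to p=4.8 gives 413 − 44×4.8 = 201.8 → profitable ✗.
3 of the 6 constraints hold; not an equilibrium.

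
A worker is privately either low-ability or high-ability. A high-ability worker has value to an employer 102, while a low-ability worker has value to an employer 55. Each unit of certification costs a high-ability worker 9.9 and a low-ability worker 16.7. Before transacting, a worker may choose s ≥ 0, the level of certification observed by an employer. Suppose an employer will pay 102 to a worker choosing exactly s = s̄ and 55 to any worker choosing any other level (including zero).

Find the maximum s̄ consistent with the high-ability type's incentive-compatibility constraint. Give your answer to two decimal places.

Choosing s̄ yields the high-ability type 102 − 9.9·s̄; choosing zero yields 55.
The high-ability type is indifferent at 102 − 9.9·s̄ = 55, i.e. s̄ = (102 − 55) / 9.9 ≈ 4.75.
For any s̄ above 4.75 the high-ability type would rather pool at zero, so separation collapses.

4.75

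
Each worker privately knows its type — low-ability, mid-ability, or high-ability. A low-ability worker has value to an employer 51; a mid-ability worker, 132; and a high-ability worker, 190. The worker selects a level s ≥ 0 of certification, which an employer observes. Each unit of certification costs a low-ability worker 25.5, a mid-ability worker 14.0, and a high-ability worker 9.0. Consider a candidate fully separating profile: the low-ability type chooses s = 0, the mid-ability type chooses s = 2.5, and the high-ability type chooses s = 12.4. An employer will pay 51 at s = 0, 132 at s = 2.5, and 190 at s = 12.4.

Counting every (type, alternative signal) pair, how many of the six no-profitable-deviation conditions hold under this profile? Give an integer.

High-ability (own payoff 190 − 9.0×12.4 = 78.4): to s=0 gives 51 → no gain ✓; to s=2.5 gives 132 − 9.0×2.5 = 109.5 → profitable ✗.
Mid-ability (own payoff 132 − 14.0×2.5 = 97): to s=0 gives 51 → no gain ✓; to s=12.4 gives 190 − 14.0×12.4 = 16.4 → no gain ✓.
Low-ability (own payoff 51): to s=2.5 gives 132 − 25.5×2.5 = 68.25 → profitable ✗; to s=12.4 gives 190 − 25.5×12.4 = -126.2 → no gain ✓.
4 of the 6 constraints hold; not an equilibrium.

4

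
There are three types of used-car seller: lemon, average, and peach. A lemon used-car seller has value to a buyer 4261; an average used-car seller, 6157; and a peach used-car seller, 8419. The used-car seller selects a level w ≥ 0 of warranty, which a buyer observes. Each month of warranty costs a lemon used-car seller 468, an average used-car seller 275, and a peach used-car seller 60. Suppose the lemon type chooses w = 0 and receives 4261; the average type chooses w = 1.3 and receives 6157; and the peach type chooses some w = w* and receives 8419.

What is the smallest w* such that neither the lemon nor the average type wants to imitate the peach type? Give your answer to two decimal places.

9.53

Average type (on-path payoff 6157 − 275×1.3 = 5799.5) won't mimic when 5799.5 ≥ 8419 − 275·w*, i.e. w* ≥ 9.53.
Lemon type (on-path payoff 4261) won't mimic when 4261 ≥ 8419 − 468·w*, i.e. w* ≥ 8.88.
Both must hold, so w* = max(8.88, 9.53) = 9.53. The average type's constraint binds.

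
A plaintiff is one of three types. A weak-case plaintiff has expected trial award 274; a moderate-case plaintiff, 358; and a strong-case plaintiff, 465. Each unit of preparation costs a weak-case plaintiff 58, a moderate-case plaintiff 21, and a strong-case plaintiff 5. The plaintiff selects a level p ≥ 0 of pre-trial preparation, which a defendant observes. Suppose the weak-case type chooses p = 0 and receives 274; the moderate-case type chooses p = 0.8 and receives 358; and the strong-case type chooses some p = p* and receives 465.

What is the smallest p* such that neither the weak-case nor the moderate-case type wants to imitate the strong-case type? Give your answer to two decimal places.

Weak-case type (on-path payoff 274) won't mimic when 274 ≥ 465 − 58·p*, i.e. p* ≥ 3.29.
Moderate-case type (on-path payoff 358 − 21×0.8 = 341.2) won't mimic when 341.2 ≥ 465 − 21·p*, i.e. p* ≥ 5.90.
Both must hold, so p* = max(3.29, 5.90) = 5.90. The moderate-case type's constraint binds.

5.90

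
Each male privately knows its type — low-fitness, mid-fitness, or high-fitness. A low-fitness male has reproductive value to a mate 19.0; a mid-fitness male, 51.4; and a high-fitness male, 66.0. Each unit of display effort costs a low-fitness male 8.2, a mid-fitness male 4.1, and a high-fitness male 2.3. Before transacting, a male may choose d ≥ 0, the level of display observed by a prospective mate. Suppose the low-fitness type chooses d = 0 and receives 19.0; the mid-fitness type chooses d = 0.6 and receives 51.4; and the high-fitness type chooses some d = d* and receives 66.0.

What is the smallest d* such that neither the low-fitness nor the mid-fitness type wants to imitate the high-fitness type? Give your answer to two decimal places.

5.73

Mid-fitness type (on-path payoff 51.4 − 4.1×0.6 = 48.94) won't mimic when 48.94 ≥ 66.0 − 4.1·d*, i.e. d* ≥ 4.16.
Low-fitness type (on-path payoff 19.0) won't mimic when 19.0 ≥ 66.0 − 8.2·d*, i.e. d* ≥ 5.73.
Both must hold, so d* = max(5.73, 4.16) = 5.73. The low-fitness type's constraint binds.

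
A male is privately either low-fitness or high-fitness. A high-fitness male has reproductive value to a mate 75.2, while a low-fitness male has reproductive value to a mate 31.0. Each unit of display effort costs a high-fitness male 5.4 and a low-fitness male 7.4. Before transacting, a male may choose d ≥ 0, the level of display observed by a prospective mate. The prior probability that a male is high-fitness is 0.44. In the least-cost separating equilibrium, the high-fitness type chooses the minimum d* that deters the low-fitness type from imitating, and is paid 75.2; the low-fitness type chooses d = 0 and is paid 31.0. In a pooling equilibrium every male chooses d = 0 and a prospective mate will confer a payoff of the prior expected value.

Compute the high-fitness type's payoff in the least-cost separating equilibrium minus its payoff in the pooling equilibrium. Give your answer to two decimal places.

-7.50

Least-cost separating signal: d* solves 31.0 = 75.2 − 7.4·d*, so d* = (75.2 − 31.0)/7.4 ≈ 5.9730.
High-fitness type's separating payoff: 75.2 − 5.4 × d* = 75.2 − 5.4 × (75.2 − 31.0)/7.4 = 75.2 − 238.68/7.4 ≈ 42.9459.
Pooling payoff: 0.44 × 75.2 + 0.56 × 31.0 = 50.448.
Difference: 42.9459 − 50.448 = -7.5021, i.e. -7.50 to two decimal places.
The high-fitness type would prefer the pooling outcome.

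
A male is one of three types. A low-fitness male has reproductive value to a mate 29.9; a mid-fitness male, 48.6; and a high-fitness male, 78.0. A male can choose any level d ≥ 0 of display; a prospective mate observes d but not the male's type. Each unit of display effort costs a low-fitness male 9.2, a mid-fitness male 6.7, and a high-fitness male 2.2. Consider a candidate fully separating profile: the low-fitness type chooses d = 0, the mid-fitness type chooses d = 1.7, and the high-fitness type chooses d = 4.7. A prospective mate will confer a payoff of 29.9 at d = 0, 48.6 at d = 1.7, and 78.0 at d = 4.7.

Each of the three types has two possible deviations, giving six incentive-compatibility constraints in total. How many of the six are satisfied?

High-fitness (own payoff 78.0 − 2.2×4.7 = 67.66): to d=0 gives 29.9 → no gain ✓; to d=1.7 gives 48.6 − 2.2×1.7 = 44.86 → no gain ✓.
Mid-fitness (own payoff 48.6 − 6.7×1.7 = 37.21): to d=0 gives 29.9 → no gain ✓; to d=4.7 gives 78.0 − 6.7×4.7 = 46.51 → profitable ✗.
Low-fitness (own payoff 29.9): to d=1.7 gives 48.6 − 9.2×1.7 = 32.96 → profitable ✗; to d=4.7 gives 78.0 − 9.2×4.7 = 34.76 → profitable ✗.
3 of the 6 constraints hold; not an equilibrium.

3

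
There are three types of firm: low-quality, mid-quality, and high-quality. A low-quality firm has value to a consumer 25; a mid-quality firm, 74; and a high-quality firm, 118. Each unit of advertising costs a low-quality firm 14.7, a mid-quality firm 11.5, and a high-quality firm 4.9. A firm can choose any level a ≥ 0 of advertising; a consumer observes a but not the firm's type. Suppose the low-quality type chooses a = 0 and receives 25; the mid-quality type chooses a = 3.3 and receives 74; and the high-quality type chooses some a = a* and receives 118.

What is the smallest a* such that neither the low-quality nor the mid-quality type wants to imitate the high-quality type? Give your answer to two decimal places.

Mid-quality type (on-path payoff 74 − 11.5×3.3 = 36.05) won't mimic when 36.05 ≥ 118 − 11.5·a*, i.e. a* ≥ 7.13.
Low-quality type (on-path payoff 25) won't mimic when 25 ≥ 118 − 14.7·a*, i.e. a* ≥ 6.33.
Both must hold, so a* = max(6.33, 7.13) = 7.13. The mid-quality type's constraint binds.

7.13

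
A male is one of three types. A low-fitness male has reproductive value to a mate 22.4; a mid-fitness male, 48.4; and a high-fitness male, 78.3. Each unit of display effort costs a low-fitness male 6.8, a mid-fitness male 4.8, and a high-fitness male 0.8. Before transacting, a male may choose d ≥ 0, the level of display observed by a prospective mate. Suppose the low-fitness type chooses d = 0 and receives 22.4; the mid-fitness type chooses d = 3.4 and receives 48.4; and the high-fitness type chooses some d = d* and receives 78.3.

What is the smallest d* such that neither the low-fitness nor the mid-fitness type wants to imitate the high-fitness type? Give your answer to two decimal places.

9.63

Mid-fitness type (on-path payoff 48.4 − 4.8×3.4 = 32.08) won't mimic when 32.08 ≥ 78.3 − 4.8·d*, i.e. d* ≥ 9.63.
Low-fitness type (on-path payoff 22.4) won't mimic when 22.4 ≥ 78.3 − 6.8·d*, i.e. d* ≥ 8.22.
Both must hold, so d* = max(8.22, 9.63) = 9.63. The mid-fitness type's constraint binds.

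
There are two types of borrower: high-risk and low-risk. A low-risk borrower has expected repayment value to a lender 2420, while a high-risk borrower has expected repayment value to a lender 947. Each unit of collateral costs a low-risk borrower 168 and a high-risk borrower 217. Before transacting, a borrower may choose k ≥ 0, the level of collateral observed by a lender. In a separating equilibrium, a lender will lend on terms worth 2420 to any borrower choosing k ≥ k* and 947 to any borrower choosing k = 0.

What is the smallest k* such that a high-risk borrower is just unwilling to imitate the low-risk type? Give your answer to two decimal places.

A high-risk borrower choosing k = 0 receives 947.
Imitating at k* instead would pay 2420 at cost 217·k*, netting 2420 − 217·k*.
Indifference: 947 = 2420 − 217·k*, so k* = (2420 − 947) / 217 ≈ 6.79.
This is the high-risk type's binding incentive-compatibility constraint; any k ≥ 6.79 sustains separation on that side.

6.79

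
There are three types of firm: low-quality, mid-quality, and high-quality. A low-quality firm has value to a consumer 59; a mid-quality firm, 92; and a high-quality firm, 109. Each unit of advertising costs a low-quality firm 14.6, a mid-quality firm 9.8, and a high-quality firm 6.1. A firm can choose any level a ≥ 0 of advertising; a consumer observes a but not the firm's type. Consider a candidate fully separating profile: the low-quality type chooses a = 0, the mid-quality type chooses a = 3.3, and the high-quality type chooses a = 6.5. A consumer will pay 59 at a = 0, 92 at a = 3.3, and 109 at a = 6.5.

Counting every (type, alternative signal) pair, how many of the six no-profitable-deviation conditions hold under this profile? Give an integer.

High-quality (own payoff 109 − 6.1×6.5 = 69.35): to a=0 gives 59 → no gain ✓; to a=3.3 gives 92 − 6.1×3.3 = 71.87 → profitable ✗.
Low-quality (own payoff 59): to a=3.3 gives 92 − 14.6×3.3 = 43.82 → no gain ✓; to a=6.5 gives 109 − 14.6×6.5 = 14.1 → no gain ✓.
Mid-quality (own payoff 92 − 9.8×3.3 = 59.66): to a=0 gives 59 → no gain ✓; to a=6.5 gives 109 − 9.8×6.5 = 45.3 → no gain ✓.
5 of the 6 constraints hold; not an equilibrium.

5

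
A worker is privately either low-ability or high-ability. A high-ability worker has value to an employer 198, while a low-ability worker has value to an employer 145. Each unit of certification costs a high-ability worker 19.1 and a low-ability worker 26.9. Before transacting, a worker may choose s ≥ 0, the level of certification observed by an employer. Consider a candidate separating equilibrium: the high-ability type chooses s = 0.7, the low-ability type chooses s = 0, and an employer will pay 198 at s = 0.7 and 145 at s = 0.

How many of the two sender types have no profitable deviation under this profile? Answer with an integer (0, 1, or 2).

High-ability type: signal → 198 − 19.1 × 0.7 = 184.63; deviate to 0 → 145. IC holds (184.63 ≥ 145).
Low-ability type: stay at 0 → 145; mimic → 198 − 26.9 × 0.7 = 179.17. IC fails (145 < 179.17).
1 of 2 constraints hold, so this profile is not an equilibrium.

1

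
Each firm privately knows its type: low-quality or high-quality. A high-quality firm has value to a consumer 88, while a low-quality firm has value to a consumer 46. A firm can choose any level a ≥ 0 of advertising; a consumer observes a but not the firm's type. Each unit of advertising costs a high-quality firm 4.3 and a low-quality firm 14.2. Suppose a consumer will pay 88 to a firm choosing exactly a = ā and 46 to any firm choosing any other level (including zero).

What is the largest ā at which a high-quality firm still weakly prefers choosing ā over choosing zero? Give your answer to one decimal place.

Choosing ā yields the high-quality type 88 − 4.3·ā; choosing zero yields 46.
The high-quality type is indifferent at 88 − 4.3·ā = 46, i.e. ā = (88 − 46) / 4.3 ≈ 9.8.
For any ā above 9.8 the high-quality type would rather pool at zero, so separation collapses.

9.8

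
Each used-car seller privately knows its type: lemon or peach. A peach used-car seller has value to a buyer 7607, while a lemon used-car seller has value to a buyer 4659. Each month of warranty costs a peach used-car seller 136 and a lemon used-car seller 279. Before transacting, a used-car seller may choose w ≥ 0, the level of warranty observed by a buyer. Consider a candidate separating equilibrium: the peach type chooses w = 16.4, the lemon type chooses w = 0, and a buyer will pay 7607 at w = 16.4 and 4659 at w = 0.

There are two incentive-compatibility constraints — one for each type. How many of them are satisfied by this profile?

Lemon type: stay at 0 → 4659; mimic → 7607 − 279 × 16.4 = 3031.4. IC holds (4659 ≥ 3031.4).
Peach type: signal → 7607 − 136 × 16.4 = 5376.6; deviate to 0 → 4659. IC holds (5376.6 ≥ 4659).
2 of 2 constraints hold, so this is a separating equilibrium.

2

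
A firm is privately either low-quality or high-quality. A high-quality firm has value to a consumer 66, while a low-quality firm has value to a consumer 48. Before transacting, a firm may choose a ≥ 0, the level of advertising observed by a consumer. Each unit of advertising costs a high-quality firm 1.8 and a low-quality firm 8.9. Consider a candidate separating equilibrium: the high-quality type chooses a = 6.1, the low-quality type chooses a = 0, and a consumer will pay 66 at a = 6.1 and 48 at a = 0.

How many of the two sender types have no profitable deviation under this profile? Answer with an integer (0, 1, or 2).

High-quality type: signal → 66 − 1.8 × 6.1 = 55.02; deviate to 0 → 48. IC holds (55.02 ≥ 48).
Low-quality type: stay at 0 → 48; mimic → 66 − 8.9 × 6.1 = 11.71. IC holds (48 ≥ 11.71).
2 of 2 constraints hold, so this is a separating equilibrium.

2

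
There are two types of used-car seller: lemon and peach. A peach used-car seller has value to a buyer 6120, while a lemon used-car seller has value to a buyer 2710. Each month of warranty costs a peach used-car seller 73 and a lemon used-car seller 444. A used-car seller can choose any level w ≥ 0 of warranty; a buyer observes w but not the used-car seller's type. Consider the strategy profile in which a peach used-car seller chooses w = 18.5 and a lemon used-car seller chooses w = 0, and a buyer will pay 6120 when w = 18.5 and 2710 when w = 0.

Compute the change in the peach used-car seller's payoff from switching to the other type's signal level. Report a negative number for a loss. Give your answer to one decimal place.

Playing w = 18.5 the peach used-car seller receives 6120 − 73 × 18.5 = 4769.5.
Deviating to w = 0 yields 2710 instead.
Gain from deviating: 2710 − 4769.5 = -2059.5.
The gain is negative, so the peach type's incentive-compatibility constraint is satisfied.

-2059.5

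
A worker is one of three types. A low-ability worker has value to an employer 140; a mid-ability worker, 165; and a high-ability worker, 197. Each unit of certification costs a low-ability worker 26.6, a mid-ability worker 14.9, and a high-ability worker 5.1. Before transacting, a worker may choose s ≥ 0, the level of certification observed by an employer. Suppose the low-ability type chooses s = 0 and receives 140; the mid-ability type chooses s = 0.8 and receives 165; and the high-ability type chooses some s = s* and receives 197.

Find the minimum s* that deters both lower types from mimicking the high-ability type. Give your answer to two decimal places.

Mid-ability type (on-path payoff 165 − 14.9×0.8 = 153.08) won't mimic when 153.08 ≥ 197 − 14.9·s*, i.e. s* ≥ 2.95.
Low-ability type (on-path payoff 140) won't mimic when 140 ≥ 197 − 26.6·s*, i.e. s* ≥ 2.14.
Both must hold, so s* = max(2.14, 2.95) = 2.95. The mid-ability type's constraint binds.

2.95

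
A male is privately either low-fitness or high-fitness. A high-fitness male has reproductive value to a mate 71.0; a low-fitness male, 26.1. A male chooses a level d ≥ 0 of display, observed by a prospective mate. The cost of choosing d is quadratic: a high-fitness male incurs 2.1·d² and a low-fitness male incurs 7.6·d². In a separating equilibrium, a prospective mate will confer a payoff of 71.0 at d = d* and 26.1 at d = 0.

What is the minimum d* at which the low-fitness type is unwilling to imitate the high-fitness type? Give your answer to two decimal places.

The low-fitness type at d = 0 receives 26.1; imitating at d* yields 71.0 − 7.6·d*².
Indifference: 26.1 = 71.0 − 7.6·d*², so d*² = (71.0 − 26.1) / 7.6 ≈ 5.9079.
d* = √5.9079 ≈ 2.43.

2.43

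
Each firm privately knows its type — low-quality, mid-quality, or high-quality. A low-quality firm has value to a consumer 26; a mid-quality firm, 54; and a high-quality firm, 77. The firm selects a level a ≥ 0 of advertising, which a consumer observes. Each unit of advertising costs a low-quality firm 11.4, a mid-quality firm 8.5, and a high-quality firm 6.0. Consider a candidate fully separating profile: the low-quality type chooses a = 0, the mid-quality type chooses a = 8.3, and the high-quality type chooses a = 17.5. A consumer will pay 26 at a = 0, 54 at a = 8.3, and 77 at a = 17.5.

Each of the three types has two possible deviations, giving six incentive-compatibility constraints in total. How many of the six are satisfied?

High-quality (own payoff 77 − 6.0×17.5 = -28): to a=0 gives 26 → profitable ✗; to a=8.3 gives 54 − 6.0×8.3 = 4.2 → profitable ✗.
Mid-quality (own payoff 54 − 8.5×8.3 = -16.55): to a=0 gives 26 → profitable ✗; to a=17.5 gives 77 − 8.5×17.5 = -71.75 → no gain ✓.
Low-quality (own payoff 26): to a=8.3 gives 54 − 11.4×8.3 = -40.62 → no gain ✓; to a=17.5 gives 77 − 11.4×17.5 = -122.5 → no gain ✓.
3 of the 6 constraints hold; not an equilibrium.

3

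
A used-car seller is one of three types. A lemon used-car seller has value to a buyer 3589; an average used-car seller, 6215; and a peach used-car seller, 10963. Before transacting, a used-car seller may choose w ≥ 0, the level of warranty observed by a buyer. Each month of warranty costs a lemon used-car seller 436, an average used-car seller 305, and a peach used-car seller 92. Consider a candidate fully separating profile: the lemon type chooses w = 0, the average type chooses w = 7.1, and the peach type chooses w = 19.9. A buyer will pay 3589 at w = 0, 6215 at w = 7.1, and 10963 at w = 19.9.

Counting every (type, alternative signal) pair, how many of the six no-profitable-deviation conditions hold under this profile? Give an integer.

5

Lemon (own payoff 3589): to w=7.1 gives 6215 − 436×7.1 = 3119.4 → no gain ✓; to w=19.9 gives 10963 − 436×19.9 = 2286.6 → no gain ✓.
Average (own payoff 6215 − 305×7.1 = 4049.5): to w=0 gives 3589 → no gain ✓; to w=19.9 gives 10963 − 305×19.9 = 4893.5 → profitable ✗.
Peach (own payoff 10963 − 92×19.9 = 9132.2): to w=0 gives 3589 → no gain ✓; to w=7.1 gives 6215 − 92×7.1 = 5561.8 → no gain ✓.
5 of the 6 constraints hold; not an equilibrium.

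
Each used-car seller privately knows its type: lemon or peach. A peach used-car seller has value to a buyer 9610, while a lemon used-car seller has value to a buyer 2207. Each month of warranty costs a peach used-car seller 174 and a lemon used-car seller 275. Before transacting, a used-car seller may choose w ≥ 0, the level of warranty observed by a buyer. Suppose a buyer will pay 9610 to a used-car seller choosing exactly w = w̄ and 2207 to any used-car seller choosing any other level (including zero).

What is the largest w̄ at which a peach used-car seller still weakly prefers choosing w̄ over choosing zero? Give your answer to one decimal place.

Choosing w̄ yields the peach type 9610 − 174·w̄; choosing zero yields 2207.
The peach type is indifferent at 9610 − 174·w̄ = 2207, i.e. w̄ = (9610 − 2207) / 174 ≈ 42.5.
For any w̄ above 42.5 the peach type would rather pool at zero, so separation collapses.

42.5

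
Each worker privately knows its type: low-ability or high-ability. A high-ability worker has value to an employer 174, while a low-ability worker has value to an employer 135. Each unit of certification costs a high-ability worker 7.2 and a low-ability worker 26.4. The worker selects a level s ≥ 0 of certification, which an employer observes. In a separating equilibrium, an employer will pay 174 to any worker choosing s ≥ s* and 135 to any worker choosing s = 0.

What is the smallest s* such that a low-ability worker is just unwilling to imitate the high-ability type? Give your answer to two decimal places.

1.48

A low-ability worker choosing s = 0 receives 135.
Imitating at s* instead would pay 174 at cost 26.4·s*, netting 174 − 26.4·s*.
Indifference: 135 = 174 − 26.4·s*, so s* = (174 − 135) / 26.4 ≈ 1.48.
At s* the low-ability type's incentive constraint just binds; the high-ability type strictly prefers s* since its per-unit cost is lower.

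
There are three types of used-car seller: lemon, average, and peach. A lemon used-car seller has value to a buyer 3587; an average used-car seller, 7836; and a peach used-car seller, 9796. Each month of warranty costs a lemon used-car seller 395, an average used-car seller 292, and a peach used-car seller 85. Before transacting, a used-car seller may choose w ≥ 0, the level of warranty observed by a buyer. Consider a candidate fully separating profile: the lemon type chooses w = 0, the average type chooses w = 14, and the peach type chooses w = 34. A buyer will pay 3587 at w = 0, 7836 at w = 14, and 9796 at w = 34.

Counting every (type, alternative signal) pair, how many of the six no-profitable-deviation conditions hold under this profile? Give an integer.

Peach (own payoff 9796 − 85×34 = 6906): to w=0 gives 3587 → no gain ✓; to w=14 gives 7836 − 85×14 = 6646 → no gain ✓.
Average (own payoff 7836 − 292×14 = 3748): to w=0 gives 3587 → no gain ✓; to w=34 gives 9796 − 292×34 = -132 → no gain ✓.
Lemon (own payoff 3587): to w=14 gives 7836 − 395×14 = 2306 → no gain ✓; to w=34 gives 9796 − 395×34 = -3634 → no gain ✓.
6 of the 6 constraints hold; this profile is a separating equilibrium.

6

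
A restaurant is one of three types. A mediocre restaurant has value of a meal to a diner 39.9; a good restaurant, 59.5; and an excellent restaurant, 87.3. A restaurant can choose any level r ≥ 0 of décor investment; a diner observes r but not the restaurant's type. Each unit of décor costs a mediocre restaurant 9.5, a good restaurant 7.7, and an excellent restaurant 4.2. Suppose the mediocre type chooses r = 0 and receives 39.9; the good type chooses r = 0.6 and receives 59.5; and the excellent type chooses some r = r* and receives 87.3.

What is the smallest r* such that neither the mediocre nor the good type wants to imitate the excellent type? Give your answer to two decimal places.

Mediocre type (on-path payoff 39.9) won't mimic when 39.9 ≥ 87.3 − 9.5·r*, i.e. r* ≥ 4.99.
Good type (on-path payoff 59.5 − 7.7×0.6 = 54.88) won't mimic when 54.88 ≥ 87.3 − 7.7·r*, i.e. r* ≥ 4.21.
Both must hold, so r* = max(4.99, 4.21) = 4.99. The mediocre type's constraint binds.

4.99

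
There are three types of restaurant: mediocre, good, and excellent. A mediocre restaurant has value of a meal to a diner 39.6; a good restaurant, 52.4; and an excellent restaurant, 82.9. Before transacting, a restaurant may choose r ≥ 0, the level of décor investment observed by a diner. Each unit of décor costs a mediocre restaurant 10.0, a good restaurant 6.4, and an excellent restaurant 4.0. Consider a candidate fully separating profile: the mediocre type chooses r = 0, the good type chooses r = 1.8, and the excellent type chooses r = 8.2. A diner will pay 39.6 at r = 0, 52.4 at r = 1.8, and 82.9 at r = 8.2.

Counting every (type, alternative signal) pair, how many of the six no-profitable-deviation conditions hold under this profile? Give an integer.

Good (own payoff 52.4 − 6.4×1.8 = 40.88): to r=0 gives 39.6 → no gain ✓; to r=8.2 gives 82.9 − 6.4×8.2 = 30.42 → no gain ✓.
Mediocre (own payoff 39.6): to r=1.8 gives 52.4 − 10.0×1.8 = 34.4 → no gain ✓; to r=8.2 gives 82.9 − 10.0×8.2 = 0.9 → no gain ✓.
Excellent (own payoff 82.9 − 4.0×8.2 = 50.1): to r=0 gives 39.6 → no gain ✓; to r=1.8 gives 52.4 − 4.0×1.8 = 45.2 → no gain ✓.
6 of the 6 constraints hold; this profile is a separating equilibrium.

6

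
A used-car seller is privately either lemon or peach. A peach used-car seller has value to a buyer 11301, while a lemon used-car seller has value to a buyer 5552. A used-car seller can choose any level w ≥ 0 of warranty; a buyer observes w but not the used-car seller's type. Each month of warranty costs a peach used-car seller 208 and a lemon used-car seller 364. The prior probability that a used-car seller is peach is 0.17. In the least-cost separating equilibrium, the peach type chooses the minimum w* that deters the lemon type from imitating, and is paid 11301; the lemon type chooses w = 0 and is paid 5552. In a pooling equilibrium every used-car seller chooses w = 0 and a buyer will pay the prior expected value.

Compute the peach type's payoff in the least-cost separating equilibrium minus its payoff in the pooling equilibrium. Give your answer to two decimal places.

1486.53

Least-cost separating signal: w* solves 5552 = 11301 − 364·w*, so w* = (11301 − 5552)/364 ≈ 15.7940.
Peach type's separating payoff: 11301 − 208 × w* = 11301 − 208 × (11301 − 5552)/364 = 11301 − 1195792/364 ≈ 8015.8571.
Pooling payoff: 0.17 × 11301 + 0.83 × 5552 = 6529.33.
Difference: 8015.8571 − 6529.33 = 1486.5271, i.e. 1486.53 to two decimal places.
The peach type prefers to separate.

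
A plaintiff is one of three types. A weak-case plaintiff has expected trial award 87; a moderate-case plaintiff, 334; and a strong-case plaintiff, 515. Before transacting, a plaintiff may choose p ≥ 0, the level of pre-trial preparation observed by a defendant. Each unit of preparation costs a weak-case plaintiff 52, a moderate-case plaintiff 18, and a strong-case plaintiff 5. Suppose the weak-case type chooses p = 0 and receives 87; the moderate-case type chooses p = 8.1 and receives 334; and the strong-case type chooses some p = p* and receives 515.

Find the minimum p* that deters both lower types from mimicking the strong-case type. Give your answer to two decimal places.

Weak-case type (on-path payoff 87) won't mimic when 87 ≥ 515 − 52·p*, i.e. p* ≥ 8.23.
Moderate-case type (on-path payoff 334 − 18×8.1 = 188.2) won't mimic when 188.2 ≥ 515 − 18·p*, i.e. p* ≥ 18.16.
Both must hold, so p* = max(8.23, 18.16) = 18.16. The moderate-case type's constraint binds.

18.16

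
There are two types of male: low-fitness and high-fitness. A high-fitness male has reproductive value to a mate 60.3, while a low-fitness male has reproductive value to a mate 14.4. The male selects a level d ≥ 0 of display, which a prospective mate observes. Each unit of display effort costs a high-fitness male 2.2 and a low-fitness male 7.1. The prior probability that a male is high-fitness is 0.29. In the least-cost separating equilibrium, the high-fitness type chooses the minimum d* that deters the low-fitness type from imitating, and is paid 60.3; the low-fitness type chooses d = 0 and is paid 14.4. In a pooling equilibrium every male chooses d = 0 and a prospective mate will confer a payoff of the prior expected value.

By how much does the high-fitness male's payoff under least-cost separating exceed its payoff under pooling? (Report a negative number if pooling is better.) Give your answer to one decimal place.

18.4

Least-cost separating signal: d* solves 14.4 = 60.3 − 7.1·d*, so d* = (60.3 − 14.4)/7.1 ≈ 6.4648.
High-fitness type's separating payoff: 60.3 − 2.2 × d* = 60.3 − 2.2 × (60.3 − 14.4)/7.1 = 60.3 − 100.98/7.1 ≈ 46.077.
Pooling payoff: 0.29 × 60.3 + 0.71 × 14.4 = 27.711.
Difference: 46.077 − 27.711 = 18.366, i.e. 18.4 to one decimal place.
The high-fitness type prefers to separate.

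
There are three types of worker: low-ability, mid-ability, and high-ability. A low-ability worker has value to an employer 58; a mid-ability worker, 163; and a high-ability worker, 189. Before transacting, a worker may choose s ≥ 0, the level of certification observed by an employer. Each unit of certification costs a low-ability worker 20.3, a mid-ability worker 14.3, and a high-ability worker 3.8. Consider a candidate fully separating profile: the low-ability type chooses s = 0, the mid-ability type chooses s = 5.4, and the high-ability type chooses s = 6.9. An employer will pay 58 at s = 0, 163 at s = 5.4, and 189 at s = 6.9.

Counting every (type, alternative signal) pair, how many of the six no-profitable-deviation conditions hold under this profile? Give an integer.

Low-ability (own payoff 58): to s=5.4 gives 163 − 20.3×5.4 = 53.38 → no gain ✓; to s=6.9 gives 189 − 20.3×6.9 = 48.93 → no gain ✓.
High-ability (own payoff 189 − 3.8×6.9 = 162.78): to s=0 gives 58 → no gain ✓; to s=5.4 gives 163 − 3.8×5.4 = 142.48 → no gain ✓.
Mid-ability (own payoff 163 − 14.3×5.4 = 85.78): to s=0 gives 58 → no gain ✓; to s=6.9 gives 189 − 14.3×6.9 = 90.33 → profitable ✗.
5 of the 6 constraints hold; not an equilibrium.

5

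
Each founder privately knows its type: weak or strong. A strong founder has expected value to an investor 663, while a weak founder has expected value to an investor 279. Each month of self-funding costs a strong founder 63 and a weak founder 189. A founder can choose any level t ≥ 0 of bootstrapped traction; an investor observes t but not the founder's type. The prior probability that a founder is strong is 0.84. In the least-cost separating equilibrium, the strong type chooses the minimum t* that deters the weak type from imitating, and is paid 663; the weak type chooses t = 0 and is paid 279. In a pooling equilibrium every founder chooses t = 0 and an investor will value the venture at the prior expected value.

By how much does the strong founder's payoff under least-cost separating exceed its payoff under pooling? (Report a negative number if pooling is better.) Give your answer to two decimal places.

Least-cost separating signal: t* solves 279 = 663 − 189·t*, so t* = (663 − 279)/189 ≈ 2.0317.
Strong type's separating payoff: 663 − 63 × t* = 663 − 63 × (663 − 279)/189 = 663 − 24192/189 = 535.
Pooling payoff: 0.84 × 663 + 0.16 × 279 = 601.56.
Difference: 535 − 601.56 = -66.56.
The strong type would prefer the pooling outcome.

-66.56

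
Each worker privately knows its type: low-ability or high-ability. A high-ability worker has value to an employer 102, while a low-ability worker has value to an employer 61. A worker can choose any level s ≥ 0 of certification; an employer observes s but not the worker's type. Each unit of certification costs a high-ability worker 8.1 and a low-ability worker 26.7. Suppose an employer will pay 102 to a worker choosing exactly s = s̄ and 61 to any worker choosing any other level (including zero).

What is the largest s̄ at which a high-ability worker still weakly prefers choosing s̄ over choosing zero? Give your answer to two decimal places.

Choosing s̄ yields the high-ability type 102 − 8.1·s̄; choosing zero yields 61.
The high-ability type is indifferent at 102 − 8.1·s̄ = 61, i.e. s̄ = (102 − 61) / 8.1 ≈ 5.06.
For any s̄ above 5.06 the high-ability type would rather pool at zero, so separation collapses.

5.06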